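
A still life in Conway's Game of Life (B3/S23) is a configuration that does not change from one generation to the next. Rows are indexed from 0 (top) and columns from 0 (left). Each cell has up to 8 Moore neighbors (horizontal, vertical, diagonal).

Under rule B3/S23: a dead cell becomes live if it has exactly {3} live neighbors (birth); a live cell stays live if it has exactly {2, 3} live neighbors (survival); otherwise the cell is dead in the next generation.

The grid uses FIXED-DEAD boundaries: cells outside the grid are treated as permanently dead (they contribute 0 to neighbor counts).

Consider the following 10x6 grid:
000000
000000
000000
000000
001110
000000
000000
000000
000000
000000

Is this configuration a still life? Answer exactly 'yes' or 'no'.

Compute generation 1 and compare to generation 0 (given above):
Generation 1:
000000
000000
000000
000100
000100
000100
000000
000000
000000
000000
Cell (3,3) differs: gen0=0 vs gen1=1 -> NOT a still life.

Answer: no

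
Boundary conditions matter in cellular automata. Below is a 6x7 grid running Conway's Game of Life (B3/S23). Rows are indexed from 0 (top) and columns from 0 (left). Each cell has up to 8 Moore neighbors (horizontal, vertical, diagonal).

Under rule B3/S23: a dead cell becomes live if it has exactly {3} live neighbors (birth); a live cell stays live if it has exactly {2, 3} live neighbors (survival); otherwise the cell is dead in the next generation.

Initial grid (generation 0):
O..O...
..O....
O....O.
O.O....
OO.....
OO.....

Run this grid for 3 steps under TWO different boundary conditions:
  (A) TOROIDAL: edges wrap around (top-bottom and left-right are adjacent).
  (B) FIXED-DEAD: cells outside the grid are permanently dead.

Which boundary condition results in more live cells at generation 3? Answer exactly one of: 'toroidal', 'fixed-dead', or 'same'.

Answer: toroidal

Derivation:
Under TOROIDAL boundary, generation 3:
..OO.O.
.O...OO
.....OO
.O...O.
..O..O.
..OO.O.
Population = 15

Under FIXED-DEAD boundary, generation 3:
.......
.......
.......
.......
.......
.......
Population = 0

Comparison: toroidal=15, fixed-dead=0 -> toroidal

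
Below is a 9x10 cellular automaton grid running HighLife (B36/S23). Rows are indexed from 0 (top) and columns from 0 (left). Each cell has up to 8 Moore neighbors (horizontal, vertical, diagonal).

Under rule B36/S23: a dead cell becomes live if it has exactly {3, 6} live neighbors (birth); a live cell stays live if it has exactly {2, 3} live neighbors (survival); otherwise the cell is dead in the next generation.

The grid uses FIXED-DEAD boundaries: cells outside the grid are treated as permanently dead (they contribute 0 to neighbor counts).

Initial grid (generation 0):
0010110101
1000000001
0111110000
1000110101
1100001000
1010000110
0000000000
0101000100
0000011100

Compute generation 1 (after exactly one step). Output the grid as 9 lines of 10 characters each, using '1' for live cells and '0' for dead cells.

Simulating step by step:
Generation 0 (given above): 30 live cells
Generation 1: 23 live cells
(generation 1 grid is the final answer)

Answer: 0000000010
0000001010
1111011010
1000000000
1000011000
1000000100
0110000110
0000000100
0000001100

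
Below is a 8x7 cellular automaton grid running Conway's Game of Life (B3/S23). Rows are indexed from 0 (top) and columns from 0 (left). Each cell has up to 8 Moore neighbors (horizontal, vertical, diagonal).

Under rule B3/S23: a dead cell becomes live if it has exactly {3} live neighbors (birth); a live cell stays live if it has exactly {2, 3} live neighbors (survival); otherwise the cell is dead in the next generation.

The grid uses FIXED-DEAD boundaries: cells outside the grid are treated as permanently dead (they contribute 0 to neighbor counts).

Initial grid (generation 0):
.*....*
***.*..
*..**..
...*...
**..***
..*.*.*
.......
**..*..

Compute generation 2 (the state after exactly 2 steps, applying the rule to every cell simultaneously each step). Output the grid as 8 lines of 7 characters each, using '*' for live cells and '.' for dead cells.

Simulating step by step:
Generation 0 (given above): 21 live cells
Generation 1: 24 live cells
***....
*.*.**.
*...*..
****...
.**.*.*
.*.**.*
.*.*.*.
.......
Generation 2: 19 live cells
(generation 2 grid is the final answer)

Answer: *.**...
*.*.**.
*...**.
*...**.
....*..
**....*
...*.*.
.......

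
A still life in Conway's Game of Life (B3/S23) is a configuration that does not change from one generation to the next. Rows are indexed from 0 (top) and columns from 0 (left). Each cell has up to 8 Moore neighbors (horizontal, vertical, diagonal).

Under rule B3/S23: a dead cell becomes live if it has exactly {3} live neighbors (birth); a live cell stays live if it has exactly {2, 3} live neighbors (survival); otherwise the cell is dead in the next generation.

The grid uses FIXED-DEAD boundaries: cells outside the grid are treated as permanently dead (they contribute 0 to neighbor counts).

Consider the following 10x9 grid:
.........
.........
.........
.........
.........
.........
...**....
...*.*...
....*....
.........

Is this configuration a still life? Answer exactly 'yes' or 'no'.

Answer: yes

Derivation:
Compute generation 1 and compare to generation 0 (given above):
Generation 1:
.........
.........
.........
.........
.........
.........
...**....
...*.*...
....*....
.........
The grids are IDENTICAL -> still life.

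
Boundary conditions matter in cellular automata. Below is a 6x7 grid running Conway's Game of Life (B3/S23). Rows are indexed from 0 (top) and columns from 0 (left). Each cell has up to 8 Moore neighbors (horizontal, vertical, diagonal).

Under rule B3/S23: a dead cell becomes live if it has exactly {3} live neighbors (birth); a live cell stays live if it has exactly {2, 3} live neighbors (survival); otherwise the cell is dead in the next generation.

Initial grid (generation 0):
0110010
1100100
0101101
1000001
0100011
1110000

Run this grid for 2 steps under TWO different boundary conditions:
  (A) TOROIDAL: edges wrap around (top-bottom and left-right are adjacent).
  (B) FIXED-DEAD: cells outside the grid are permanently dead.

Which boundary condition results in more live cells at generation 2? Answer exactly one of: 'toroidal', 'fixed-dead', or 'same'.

Under TOROIDAL boundary, generation 2:
0000101
0000101
0100100
1000100
0111110
0000111
Population = 16

Under FIXED-DEAD boundary, generation 2:
1100000
1000100
0000100
1000101
0000011
0110000
Population = 12

Comparison: toroidal=16, fixed-dead=12 -> toroidal

Answer: toroidal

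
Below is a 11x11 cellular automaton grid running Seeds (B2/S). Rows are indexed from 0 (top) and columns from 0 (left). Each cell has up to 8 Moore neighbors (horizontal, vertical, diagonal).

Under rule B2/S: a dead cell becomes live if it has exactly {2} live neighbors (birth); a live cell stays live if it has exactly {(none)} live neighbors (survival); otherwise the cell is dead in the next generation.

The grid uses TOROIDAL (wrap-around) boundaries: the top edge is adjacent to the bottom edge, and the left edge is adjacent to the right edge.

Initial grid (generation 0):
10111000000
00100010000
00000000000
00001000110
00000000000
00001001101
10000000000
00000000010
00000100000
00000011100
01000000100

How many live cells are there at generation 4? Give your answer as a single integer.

Answer: 19

Derivation:
Simulating step by step:
Generation 0 (given above): 21 live cells
Generation 1: 25 live cells
00000101000
00001100000
00010101110
00000000000
00011100001
10000000010
00000001000
00000000001
00000000010
00000100010
10001110010
Generation 2: 21 live cells
00010000101
00010000010
00000000000
00100001001
10000000010
00010110100
10000000110
00000000110
00000000100
00000000000
00000001000
Generation 3: 32 live cells
00101001000
00101000101
00110000111
11000000110
01111100000
11001000000
00001110000
00000000000
00000001000
00000001100
00000000110
Generation 4: 19 live cells
01000100001
10000100000
00001000000
00000101000
00000000110
00000000000
11010000000
00001001000
00000010000
00000010000
00010010000
Population at generation 4: 19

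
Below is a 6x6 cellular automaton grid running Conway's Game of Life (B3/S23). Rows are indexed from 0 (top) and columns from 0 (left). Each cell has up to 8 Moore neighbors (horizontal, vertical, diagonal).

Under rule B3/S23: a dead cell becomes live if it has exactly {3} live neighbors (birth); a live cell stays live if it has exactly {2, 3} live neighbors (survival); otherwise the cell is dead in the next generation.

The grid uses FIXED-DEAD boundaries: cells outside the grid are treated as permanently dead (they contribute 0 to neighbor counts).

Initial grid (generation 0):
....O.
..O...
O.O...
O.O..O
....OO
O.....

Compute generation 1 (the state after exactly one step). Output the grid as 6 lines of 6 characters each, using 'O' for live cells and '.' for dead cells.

Answer: ......
.O.O..
..OO..
...OOO
.O..OO
......

Derivation:
Simulating step by step:
Generation 0 (given above): 10 live cells
Generation 1: 10 live cells
(generation 1 grid is the final answer)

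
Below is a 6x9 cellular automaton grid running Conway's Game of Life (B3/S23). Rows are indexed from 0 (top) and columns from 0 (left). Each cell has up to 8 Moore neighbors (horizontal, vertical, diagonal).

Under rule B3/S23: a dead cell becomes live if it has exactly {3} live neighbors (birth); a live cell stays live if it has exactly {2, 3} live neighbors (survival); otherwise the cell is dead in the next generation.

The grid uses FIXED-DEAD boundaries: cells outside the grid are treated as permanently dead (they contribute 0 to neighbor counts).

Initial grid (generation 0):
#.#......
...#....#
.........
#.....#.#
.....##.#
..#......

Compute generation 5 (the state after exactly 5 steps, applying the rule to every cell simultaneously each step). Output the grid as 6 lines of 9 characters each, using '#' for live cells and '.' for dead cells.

Answer: .........
.........
......#..
.....#.#.
.....##..
.........

Derivation:
Simulating step by step:
Generation 0 (given above): 11 live cells
Generation 1: 5 live cells
.........
.........
.......#.
.....##..
.....##..
.........
Generation 2: 5 live cells
.........
.........
......#..
.....#.#.
.....##..
.........
Generation 3: 5 live cells
.........
.........
......#..
.....#.#.
.....##..
.........
Generation 4: 5 live cells
.........
.........
......#..
.....#.#.
.....##..
.........
Generation 5: 5 live cells
(generation 5 grid is the final answer)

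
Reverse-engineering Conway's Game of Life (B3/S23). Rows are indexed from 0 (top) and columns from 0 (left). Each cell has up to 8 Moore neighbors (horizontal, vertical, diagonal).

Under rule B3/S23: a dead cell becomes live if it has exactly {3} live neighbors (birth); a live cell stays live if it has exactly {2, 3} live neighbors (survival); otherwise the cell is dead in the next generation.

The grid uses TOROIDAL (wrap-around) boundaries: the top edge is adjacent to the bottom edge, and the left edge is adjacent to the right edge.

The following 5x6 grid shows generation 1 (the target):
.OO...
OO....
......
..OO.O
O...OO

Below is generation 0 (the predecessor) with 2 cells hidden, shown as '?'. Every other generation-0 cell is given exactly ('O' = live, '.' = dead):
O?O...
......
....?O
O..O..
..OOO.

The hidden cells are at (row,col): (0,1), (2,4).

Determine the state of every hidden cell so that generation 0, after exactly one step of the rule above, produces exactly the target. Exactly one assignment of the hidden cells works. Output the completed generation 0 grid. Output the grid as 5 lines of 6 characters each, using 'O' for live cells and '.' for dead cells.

Answer: OOO...
......
.....O
O..O..
..OOO.

Derivation:
Hidden generation-0 cells (in order): (0,1), (2,4).
A hidden cell only influences target cells in its own 3x3 neighborhood. Try each of the 2^2 = 4 assignments, step the completed generation 0 forward once under B3/S23, and compare with the target:
  (0,1)=. (2,4)=. -> step gives (1,0)='.' but target has 'O' -> reject
  (0,1)=. (2,4)=O -> step gives (1,0)='.' but target has 'O' -> reject
  (0,1)=O (2,4)=. -> step reproduces the target at every cell -> ACCEPT
  (0,1)=O (2,4)=O -> step gives (1,5)='O' but target has '.' -> reject
Unique solution: (0,1)=live, (2,4)=dead.
Check: live-neighbor counts of every cell in the completed generation 0:
133422
332112
211121
123343
354423
Applying B3/S23 to generation 0 with these counts gives:
.OO...
OO....
......
..OO.O
O...OO
which matches the target exactly.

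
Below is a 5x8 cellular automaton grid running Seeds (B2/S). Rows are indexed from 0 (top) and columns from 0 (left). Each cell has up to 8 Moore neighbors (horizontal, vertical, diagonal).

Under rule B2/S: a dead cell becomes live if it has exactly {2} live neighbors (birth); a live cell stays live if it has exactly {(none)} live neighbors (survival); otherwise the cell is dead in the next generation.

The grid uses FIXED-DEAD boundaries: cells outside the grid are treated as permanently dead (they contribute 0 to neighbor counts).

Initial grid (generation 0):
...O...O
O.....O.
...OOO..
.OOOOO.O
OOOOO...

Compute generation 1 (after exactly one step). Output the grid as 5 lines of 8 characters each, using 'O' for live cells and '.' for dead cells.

Answer: ......O.
..O....O
O......O
........
......O.

Derivation:
Simulating step by step:
Generation 0 (given above): 18 live cells
Generation 1: 6 live cells
(generation 1 grid is the final answer)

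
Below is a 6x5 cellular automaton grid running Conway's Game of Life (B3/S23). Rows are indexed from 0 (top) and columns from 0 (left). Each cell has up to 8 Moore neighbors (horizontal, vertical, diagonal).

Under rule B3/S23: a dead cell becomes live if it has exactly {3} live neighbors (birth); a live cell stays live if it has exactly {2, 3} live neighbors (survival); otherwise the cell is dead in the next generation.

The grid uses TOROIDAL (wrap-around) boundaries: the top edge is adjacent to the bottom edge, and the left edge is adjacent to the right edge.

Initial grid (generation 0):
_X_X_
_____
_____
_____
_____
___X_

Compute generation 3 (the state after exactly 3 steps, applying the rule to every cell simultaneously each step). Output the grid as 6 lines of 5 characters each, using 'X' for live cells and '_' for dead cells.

Simulating step by step:
Generation 0 (given above): 3 live cells
Generation 1: 2 live cells
__X__
_____
_____
_____
_____
__X__
Generation 2: 0 live cells
_____
_____
_____
_____
_____
_____
Generation 3: 0 live cells
(generation 3 grid is the final answer)

Answer: _____
_____
_____
_____
_____
_____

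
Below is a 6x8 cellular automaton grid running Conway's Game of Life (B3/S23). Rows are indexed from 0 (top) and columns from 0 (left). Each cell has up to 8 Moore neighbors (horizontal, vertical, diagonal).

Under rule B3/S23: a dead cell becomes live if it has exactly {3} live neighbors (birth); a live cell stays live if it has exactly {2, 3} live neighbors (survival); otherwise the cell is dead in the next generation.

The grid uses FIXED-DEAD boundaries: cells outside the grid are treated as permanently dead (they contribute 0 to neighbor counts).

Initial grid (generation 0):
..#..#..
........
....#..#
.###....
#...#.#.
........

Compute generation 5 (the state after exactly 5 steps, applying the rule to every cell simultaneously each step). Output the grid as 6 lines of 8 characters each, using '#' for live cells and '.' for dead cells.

Simulating step by step:
Generation 0 (given above): 10 live cells
Generation 1: 10 live cells
........
........
..##....
.#####..
.###....
........
Generation 2: 3 live cells
........
........
.#......
........
.#......
..#.....
Generation 3: 0 live cells
........
........
........
........
........
........
Generation 4: 0 live cells
........
........
........
........
........
........
Generation 5: 0 live cells
(generation 5 grid is the final answer)

Answer: ........
........
........
........
........
........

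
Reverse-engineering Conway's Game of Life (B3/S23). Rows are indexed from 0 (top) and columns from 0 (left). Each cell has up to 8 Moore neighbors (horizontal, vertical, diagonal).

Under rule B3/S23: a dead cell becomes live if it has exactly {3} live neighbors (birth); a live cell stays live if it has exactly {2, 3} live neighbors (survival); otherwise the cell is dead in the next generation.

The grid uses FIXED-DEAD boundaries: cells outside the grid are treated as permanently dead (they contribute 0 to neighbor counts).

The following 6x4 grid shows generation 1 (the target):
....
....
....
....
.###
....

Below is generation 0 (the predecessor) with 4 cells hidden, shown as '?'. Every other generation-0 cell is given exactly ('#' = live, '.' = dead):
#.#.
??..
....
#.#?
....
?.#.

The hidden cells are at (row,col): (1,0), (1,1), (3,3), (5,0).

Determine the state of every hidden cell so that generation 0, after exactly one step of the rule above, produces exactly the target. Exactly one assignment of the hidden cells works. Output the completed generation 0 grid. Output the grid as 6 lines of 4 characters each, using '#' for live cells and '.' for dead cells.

Answer: #.#.
....
....
#.##
....
..#.

Derivation:
Hidden generation-0 cells (in order): (1,0), (1,1), (3,3), (5,0).
A hidden cell only influences target cells in its own 3x3 neighborhood. Try each of the 2^4 = 16 assignments, step the completed generation 0 forward once under B3/S23, and compare with the target:
  (1,0)=. (1,1)=. (3,3)=. (5,0)=. -> step gives (4,2)='.' but target has '#' -> reject
  (1,0)=. (1,1)=. (3,3)=. (5,0)=# -> step gives (4,1)='.' but target has '#' -> reject
  (1,0)=. (1,1)=. (3,3)=# (5,0)=. -> step reproduces the target at every cell -> ACCEPT
  (1,0)=. (1,1)=. (3,3)=# (5,0)=# -> step gives (4,1)='.' but target has '#' -> reject
  (1,0)=. (1,1)=# (3,3)=. (5,0)=. -> step gives (0,1)='#' but target has '.' -> reject
  (1,0)=. (1,1)=# (3,3)=. (5,0)=# -> step gives (0,1)='#' but target has '.' -> reject
  (1,0)=. (1,1)=# (3,3)=# (5,0)=. -> step gives (0,1)='#' but target has '.' -> reject
  (1,0)=. (1,1)=# (3,3)=# (5,0)=# -> step gives (0,1)='#' but target has '.' -> reject
  (1,0)=# (1,1)=. (3,3)=. (5,0)=. -> step gives (0,1)='#' but target has '.' -> reject
  (1,0)=# (1,1)=. (3,3)=. (5,0)=# -> step gives (0,1)='#' but target has '.' -> reject
  (1,0)=# (1,1)=. (3,3)=# (5,0)=. -> step gives (0,1)='#' but target has '.' -> reject
  (1,0)=# (1,1)=. (3,3)=# (5,0)=# -> step gives (0,1)='#' but target has '.' -> reject
  (1,0)=# (1,1)=# (3,3)=. (5,0)=. -> step gives (0,0)='#' but target has '.' -> reject
  (1,0)=# (1,1)=# (3,3)=. (5,0)=# -> step gives (0,0)='#' but target has '.' -> reject
  (1,0)=# (1,1)=# (3,3)=# (5,0)=. -> step gives (0,0)='#' but target has '.' -> reject
  (1,0)=# (1,1)=# (3,3)=# (5,0)=# -> step gives (0,0)='#' but target has '.' -> reject
Unique solution: (1,0)=dead, (1,1)=dead, (3,3)=live, (5,0)=dead.
Check: live-neighbor counts of every cell in the completed generation 0:
0201
1211
1222
0211
1333
0101
Applying B3/S23 to generation 0 with these counts gives:
....
....
....
....
.###
....
which matches the target exactly.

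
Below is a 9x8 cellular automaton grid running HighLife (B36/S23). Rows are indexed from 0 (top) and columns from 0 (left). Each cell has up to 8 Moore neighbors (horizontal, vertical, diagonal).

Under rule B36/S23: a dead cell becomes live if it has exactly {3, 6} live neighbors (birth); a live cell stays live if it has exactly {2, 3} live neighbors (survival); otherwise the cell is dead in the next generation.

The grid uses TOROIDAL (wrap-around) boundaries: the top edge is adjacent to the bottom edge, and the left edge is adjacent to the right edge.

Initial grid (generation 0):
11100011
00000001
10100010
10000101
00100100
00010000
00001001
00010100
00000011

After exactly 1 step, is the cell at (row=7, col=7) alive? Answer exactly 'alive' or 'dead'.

Simulating step by step:
Generation 0 (given above): 21 live cells
Generation 1: 20 live cells
01000000
00100000
11000010
10000101
00001010
00011000
00011000
00001101
01100100

Cell (7,7) at generation 1: 1 -> alive

Answer: alive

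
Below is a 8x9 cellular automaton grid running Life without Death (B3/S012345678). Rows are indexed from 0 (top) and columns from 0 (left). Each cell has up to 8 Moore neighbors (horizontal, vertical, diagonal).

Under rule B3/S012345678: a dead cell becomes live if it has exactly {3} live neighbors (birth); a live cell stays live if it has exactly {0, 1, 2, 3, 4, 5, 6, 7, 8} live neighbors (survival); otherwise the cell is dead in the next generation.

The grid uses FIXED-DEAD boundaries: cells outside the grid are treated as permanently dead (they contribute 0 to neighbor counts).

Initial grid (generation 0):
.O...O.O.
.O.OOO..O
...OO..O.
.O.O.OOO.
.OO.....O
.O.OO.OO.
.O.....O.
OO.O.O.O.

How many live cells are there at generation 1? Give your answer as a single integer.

Simulating step by step:
Generation 0 (given above): 31 live cells
Generation 1: 44 live cells
.OO..OOO.
.O.OOO.OO
...OO..OO
.O.O.OOOO
OOO.....O
OO.OO.OOO
.O.O.O.OO
OOOO.OOO.
Population at generation 1: 44

Answer: 44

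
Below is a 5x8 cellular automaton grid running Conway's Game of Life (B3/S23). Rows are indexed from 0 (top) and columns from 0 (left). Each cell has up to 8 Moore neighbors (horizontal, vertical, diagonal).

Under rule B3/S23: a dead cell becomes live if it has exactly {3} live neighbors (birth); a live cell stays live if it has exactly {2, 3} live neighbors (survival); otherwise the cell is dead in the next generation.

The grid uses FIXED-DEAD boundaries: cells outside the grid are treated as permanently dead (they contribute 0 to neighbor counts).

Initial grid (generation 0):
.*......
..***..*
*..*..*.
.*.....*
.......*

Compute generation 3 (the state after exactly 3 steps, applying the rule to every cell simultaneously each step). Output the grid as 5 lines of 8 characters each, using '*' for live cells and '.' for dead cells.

Simulating step by step:
Generation 0 (given above): 11 live cells
Generation 1: 13 live cells
..**....
.****...
.*.**.**
......**
........
Generation 2: 11 live cells
.*..*...
.*...*..
.*..*.**
.....***
........
Generation 3: 11 live cells
(generation 3 grid is the final answer)

Answer: ........
***.***.
....*..*
.....*.*
......*.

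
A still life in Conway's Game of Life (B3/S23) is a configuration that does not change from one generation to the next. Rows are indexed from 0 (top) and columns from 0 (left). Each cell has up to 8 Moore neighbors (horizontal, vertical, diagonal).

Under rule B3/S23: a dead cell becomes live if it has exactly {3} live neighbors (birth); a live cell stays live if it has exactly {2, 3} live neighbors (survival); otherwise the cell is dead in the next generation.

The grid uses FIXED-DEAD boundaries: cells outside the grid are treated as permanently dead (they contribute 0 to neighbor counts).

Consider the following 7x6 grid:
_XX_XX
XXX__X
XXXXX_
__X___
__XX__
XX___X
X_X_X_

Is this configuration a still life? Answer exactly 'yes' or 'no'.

Answer: no

Derivation:
Compute generation 1 and compare to generation 0 (given above):
Generation 1:
X_XXXX
_____X
X___X_
____X_
__XX__
X___X_
X_____
Cell (0,0) differs: gen0=0 vs gen1=1 -> NOT a still life.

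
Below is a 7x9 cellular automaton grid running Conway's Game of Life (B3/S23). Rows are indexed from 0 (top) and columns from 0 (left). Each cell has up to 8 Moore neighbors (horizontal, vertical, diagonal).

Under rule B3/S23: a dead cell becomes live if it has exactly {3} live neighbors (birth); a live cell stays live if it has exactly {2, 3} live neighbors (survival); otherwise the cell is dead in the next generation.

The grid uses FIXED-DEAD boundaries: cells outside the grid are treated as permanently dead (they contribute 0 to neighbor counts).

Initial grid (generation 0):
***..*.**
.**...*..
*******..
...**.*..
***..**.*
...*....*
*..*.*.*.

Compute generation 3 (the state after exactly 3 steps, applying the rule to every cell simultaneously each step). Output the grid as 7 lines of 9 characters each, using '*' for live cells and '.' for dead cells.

Answer: .........
.........
.........
.**.**...
*......*.
.*....*..
..****...

Derivation:
Simulating step by step:
Generation 0 (given above): 31 live cells
Generation 1: 16 live cells
*.*...**.
.........
*.....**.
.........
.**..**..
*..*.*..*
....*....
Generation 2: 15 live cells
.........
.*.......
.........
.*...*.*.
.**.***..
.***.**..
....*....
Generation 3: 12 live cells
(generation 3 grid is the final answer)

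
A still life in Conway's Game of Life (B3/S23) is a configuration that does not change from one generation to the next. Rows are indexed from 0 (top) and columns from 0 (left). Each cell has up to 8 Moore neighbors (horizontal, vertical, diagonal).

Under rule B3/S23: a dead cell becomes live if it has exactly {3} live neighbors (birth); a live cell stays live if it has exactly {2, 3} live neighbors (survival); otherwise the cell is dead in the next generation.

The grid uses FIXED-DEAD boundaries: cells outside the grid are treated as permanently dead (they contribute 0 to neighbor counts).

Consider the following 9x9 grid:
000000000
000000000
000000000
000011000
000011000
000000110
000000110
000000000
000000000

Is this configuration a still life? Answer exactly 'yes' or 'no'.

Compute generation 1 and compare to generation 0 (given above):
Generation 1:
000000000
000000000
000000000
000011000
000010000
000000010
000000110
000000000
000000000
Cell (4,5) differs: gen0=1 vs gen1=0 -> NOT a still life.

Answer: no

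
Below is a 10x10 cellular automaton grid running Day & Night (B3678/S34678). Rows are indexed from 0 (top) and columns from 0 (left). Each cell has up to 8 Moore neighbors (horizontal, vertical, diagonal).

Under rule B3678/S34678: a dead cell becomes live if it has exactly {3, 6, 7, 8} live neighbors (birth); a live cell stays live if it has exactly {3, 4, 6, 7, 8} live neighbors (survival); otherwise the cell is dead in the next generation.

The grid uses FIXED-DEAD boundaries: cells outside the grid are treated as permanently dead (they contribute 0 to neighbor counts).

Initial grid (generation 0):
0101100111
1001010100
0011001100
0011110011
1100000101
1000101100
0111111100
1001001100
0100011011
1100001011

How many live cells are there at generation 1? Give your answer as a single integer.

Answer: 42

Derivation:
Simulating step by step:
Generation 0 (given above): 49 live cells
Generation 1: 42 live cells
0010101010
0101000100
0110101100
0011100010
0110000100
1000100100
1111101010
0001011000
0110011111
0000010011
Population at generation 1: 42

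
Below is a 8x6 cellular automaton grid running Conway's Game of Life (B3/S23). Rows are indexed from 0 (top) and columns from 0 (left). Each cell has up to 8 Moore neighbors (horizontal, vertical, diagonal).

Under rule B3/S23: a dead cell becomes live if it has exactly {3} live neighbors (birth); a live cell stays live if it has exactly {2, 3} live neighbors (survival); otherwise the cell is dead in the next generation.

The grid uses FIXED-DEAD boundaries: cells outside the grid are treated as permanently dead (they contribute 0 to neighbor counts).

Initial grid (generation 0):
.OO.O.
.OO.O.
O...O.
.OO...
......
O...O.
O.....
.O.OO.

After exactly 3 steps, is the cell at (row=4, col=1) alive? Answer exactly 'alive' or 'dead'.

Answer: dead

Derivation:
Simulating step by step:
Generation 0 (given above): 16 live cells
Generation 1: 13 live cells
.OO...
O.O.OO
O.....
.O....
.O....
......
OO.OO.
......
Generation 2: 12 live cells
.OOO..
O.OO..
O.....
OO....
......
OOO...
......
......
Generation 3: 11 live cells
.O.O..
O..O..
O.O...
OO....
..O...
.O....
.O....
......

Cell (4,1) at generation 3: 0 -> dead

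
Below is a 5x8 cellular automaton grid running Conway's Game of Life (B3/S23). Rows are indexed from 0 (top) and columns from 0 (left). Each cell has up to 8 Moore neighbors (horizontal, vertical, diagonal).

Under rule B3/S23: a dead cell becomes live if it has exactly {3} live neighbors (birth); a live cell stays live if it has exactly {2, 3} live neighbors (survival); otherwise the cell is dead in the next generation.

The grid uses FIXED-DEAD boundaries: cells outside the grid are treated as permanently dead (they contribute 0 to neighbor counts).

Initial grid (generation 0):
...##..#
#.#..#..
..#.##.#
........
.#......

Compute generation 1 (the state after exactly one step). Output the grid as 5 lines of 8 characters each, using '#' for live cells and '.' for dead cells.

Simulating step by step:
Generation 0 (given above): 11 live cells
Generation 1: 10 live cells
(generation 1 grid is the final answer)

Answer: ...##...
.##..#..
.#.####.
........
........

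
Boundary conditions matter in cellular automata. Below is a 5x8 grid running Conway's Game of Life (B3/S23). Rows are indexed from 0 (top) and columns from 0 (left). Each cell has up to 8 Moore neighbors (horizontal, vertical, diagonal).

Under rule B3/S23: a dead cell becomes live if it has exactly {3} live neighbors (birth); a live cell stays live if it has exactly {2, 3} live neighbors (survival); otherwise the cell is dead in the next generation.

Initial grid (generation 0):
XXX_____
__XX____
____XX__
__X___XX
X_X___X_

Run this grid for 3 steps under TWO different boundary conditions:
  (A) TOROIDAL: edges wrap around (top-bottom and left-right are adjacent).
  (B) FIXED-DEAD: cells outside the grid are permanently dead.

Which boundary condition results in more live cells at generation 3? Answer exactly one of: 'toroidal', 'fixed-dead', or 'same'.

Under TOROIDAL boundary, generation 3:
X___X___
_XXX____
_____XX_
XX____X_
__XX____
Population = 12

Under FIXED-DEAD boundary, generation 3:
________
________
__X_____
_X_X_X__
__XX____
Population = 6

Comparison: toroidal=12, fixed-dead=6 -> toroidal

Answer: toroidal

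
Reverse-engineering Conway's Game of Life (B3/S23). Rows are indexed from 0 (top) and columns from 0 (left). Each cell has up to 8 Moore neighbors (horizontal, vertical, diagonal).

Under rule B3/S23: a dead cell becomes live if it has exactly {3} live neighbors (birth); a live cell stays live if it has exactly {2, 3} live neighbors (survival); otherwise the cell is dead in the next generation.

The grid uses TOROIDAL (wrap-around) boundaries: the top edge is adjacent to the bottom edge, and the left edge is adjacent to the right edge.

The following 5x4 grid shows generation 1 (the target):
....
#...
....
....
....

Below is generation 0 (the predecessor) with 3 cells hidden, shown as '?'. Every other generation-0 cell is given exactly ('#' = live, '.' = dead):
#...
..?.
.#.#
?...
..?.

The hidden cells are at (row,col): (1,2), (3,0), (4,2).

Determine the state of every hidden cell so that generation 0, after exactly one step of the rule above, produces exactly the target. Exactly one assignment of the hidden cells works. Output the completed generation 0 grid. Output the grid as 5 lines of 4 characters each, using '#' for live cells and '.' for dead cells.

Hidden generation-0 cells (in order): (1,2), (3,0), (4,2).
A hidden cell only influences target cells in its own 3x3 neighborhood. Try each of the 2^3 = 8 assignments, step the completed generation 0 forward once under B3/S23, and compare with the target:
  (1,2)=. (3,0)=. (4,2)=. -> step reproduces the target at every cell -> ACCEPT
  (1,2)=. (3,0)=. (4,2)=# -> step gives (3,2)='#' but target has '.' -> reject
  (1,2)=. (3,0)=# (4,2)=. -> step gives (2,0)='#' but target has '.' -> reject
  (1,2)=. (3,0)=# (4,2)=# -> step gives (2,0)='#' but target has '.' -> reject
  (1,2)=# (3,0)=. (4,2)=. -> step gives (1,1)='#' but target has '.' -> reject
  (1,2)=# (3,0)=. (4,2)=# -> step gives (0,1)='#' but target has '.' -> reject
  (1,2)=# (3,0)=# (4,2)=. -> step gives (1,1)='#' but target has '.' -> reject
  (1,2)=# (3,0)=# (4,2)=# -> step gives (0,1)='#' but target has '.' -> reject
Unique solution: (1,2)=dead, (3,0)=dead, (4,2)=dead.
Check: live-neighbor counts of every cell in the completed generation 0:
0101
3222
2020
2121
1101
Applying B3/S23 to generation 0 with these counts gives:
....
#...
....
....
....
which matches the target exactly.

Answer: #...
....
.#.#
....
....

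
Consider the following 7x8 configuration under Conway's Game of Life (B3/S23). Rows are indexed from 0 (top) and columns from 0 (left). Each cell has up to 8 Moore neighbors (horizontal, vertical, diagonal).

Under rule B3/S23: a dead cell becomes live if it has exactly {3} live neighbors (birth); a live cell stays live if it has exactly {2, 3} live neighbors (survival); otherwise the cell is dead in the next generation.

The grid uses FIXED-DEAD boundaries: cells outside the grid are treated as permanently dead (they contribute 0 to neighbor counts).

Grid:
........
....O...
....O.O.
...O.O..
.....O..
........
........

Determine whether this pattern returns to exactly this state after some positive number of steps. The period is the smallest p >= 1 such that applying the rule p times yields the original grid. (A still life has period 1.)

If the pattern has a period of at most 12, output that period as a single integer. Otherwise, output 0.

Answer: 2

Derivation:
Simulating and comparing each generation to the original:
Gen 0 (original, given above): 6 live cells
Gen 1: 6 live cells, differs from original
Gen 2: 6 live cells, MATCHES original -> period = 2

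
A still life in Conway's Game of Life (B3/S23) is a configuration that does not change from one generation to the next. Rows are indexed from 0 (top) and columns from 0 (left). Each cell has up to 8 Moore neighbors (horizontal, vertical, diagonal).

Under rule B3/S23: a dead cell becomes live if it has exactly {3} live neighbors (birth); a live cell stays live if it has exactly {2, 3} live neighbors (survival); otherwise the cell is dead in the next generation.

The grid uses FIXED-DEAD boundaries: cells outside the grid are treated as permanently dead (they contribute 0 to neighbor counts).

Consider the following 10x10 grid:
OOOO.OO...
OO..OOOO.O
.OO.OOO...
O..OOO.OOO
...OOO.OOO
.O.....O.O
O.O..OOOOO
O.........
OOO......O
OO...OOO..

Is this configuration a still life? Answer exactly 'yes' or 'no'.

Answer: no

Derivation:
Compute generation 1 and compare to generation 0 (given above):
Generation 1:
O.OO...O..
.......O..
..O......O
.O.......O
..OO.O....
.OOO......
O.....OO.O
O.O...OO.O
..O...O...
O.O...O...
Cell (0,1) differs: gen0=1 vs gen1=0 -> NOT a still life.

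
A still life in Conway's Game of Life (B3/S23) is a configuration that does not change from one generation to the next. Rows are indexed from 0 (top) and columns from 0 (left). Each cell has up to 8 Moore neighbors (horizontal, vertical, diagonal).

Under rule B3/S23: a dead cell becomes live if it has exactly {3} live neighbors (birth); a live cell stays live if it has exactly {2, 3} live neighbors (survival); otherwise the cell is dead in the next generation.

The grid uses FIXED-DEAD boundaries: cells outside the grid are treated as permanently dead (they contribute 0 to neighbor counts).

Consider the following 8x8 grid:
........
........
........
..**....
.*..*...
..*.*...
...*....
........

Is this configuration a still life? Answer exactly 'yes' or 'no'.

Compute generation 1 and compare to generation 0 (given above):
Generation 1:
........
........
........
..**....
.*..*...
..*.*...
...*....
........
The grids are IDENTICAL -> still life.

Answer: yes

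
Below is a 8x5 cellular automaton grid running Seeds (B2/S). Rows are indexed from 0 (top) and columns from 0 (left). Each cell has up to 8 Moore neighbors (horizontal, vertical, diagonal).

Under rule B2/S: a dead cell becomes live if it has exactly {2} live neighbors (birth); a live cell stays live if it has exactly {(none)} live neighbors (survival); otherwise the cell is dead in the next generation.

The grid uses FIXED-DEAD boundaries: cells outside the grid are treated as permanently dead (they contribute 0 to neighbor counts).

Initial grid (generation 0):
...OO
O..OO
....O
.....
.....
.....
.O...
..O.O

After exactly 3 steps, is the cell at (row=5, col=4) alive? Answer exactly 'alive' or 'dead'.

Answer: alive

Derivation:
Simulating step by step:
Generation 0 (given above): 9 live cells
Generation 1: 6 live cells
..O..
..O..
.....
.....
.....
.....
..OO.
.O.O.
Generation 2: 9 live cells
.O.O.
.O.O.
.....
.....
.....
..OO.
.O..O
....O
Generation 3: 10 live cells
O...O
O...O
..O..
.....
..OO.
.O..O
.....
...O.

Cell (5,4) at generation 3: 1 -> alive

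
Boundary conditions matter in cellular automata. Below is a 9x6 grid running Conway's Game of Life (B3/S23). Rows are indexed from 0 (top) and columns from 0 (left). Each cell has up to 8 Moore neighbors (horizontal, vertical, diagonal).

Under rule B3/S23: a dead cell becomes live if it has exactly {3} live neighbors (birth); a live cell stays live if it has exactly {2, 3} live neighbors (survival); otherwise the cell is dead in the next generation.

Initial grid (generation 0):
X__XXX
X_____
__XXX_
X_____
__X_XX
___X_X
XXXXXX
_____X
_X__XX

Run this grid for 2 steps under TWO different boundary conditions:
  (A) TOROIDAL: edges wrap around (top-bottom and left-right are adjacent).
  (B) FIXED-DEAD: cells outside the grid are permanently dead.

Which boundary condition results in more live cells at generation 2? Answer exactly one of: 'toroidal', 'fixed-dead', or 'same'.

Under TOROIDAL boundary, generation 2:
XX_X__
___XX_
___X__
_X____
XXXXXX
XX___X
__X___
___X__
__X___
Population = 19

Under FIXED-DEAD boundary, generation 2:
______
_XXXX_
X__XX_
_X___X
__XXXX
_____X
_XX___
_XXX_X
______
Population = 20

Comparison: toroidal=19, fixed-dead=20 -> fixed-dead

Answer: fixed-dead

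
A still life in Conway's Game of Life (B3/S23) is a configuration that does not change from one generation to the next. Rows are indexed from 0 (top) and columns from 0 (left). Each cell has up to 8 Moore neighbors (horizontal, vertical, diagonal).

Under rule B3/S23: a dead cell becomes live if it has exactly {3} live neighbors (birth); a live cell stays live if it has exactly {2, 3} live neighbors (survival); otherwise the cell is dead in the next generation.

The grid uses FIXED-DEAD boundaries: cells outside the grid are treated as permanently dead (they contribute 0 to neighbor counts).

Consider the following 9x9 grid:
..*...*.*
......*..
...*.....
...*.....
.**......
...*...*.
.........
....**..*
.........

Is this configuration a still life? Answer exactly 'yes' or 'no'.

Answer: no

Derivation:
Compute generation 1 and compare to generation 0 (given above):
Generation 1:
.......*.
.......*.
.........
...*.....
..**.....
..*......
....*....
.........
.........
Cell (0,2) differs: gen0=1 vs gen1=0 -> NOT a still life.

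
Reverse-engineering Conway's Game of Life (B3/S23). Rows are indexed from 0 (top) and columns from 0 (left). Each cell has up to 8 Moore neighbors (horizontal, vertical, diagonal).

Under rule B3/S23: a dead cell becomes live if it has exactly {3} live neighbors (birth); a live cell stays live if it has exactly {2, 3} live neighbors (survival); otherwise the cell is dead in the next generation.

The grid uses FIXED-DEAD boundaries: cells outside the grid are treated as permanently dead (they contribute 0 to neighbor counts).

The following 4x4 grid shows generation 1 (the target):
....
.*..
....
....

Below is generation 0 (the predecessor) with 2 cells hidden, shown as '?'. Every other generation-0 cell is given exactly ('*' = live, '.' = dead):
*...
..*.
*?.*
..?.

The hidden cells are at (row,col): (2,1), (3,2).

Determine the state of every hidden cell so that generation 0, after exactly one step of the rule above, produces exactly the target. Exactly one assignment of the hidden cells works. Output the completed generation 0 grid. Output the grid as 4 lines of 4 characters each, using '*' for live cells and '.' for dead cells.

Answer: *...
..*.
*..*
....

Derivation:
Hidden generation-0 cells (in order): (2,1), (3,2).
A hidden cell only influences target cells in its own 3x3 neighborhood. Try each of the 2^2 = 4 assignments, step the completed generation 0 forward once under B3/S23, and compare with the target:
  (2,1)=. (3,2)=. -> step reproduces the target at every cell -> ACCEPT
  (2,1)=. (3,2)=* -> step gives (2,1)='*' but target has '.' -> reject
  (2,1)=* (3,2)=. -> step gives (1,0)='*' but target has '.' -> reject
  (2,1)=* (3,2)=* -> step gives (1,0)='*' but target has '.' -> reject
Unique solution: (2,1)=dead, (3,2)=dead.
Check: live-neighbor counts of every cell in the completed generation 0:
0211
2312
0221
1111
Applying B3/S23 to generation 0 with these counts gives:
....
.*..
....
....
which matches the target exactly.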